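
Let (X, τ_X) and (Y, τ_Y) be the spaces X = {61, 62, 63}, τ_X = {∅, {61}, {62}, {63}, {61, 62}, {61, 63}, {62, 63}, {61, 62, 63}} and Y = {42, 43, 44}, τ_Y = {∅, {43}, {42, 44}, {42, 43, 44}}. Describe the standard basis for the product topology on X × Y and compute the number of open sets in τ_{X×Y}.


Basis B = {∅ × ∅, {61} × {43}, {62} × {43}, {63} × {43}, {61} × {42, 44}, {61, 62} × {43}, {61, 63} × {43}, {62} × {42, 44}, {62, 63} × {43}, {63} × {42, 44}, {61} × {42, 43, 44}, {61, 62, 63} × {43}, {62} × {42, 43, 44}, {63} × {42, 43, 44}, {61, 62} × {42, 44}, {61, 63} × {42, 44}, {62, 63} × {42, 44}, {61, 62} × {42, 43, 44}, {61, 63} × {42, 43, 44}, {61, 62, 63} × {42, 44}, {62, 63} × {42, 43, 44}, {61, 62, 63} × {42, 43, 44}}; |τ_{X×Y}| = 64.

Enumerate products U × V with U ∈ τ_X, V ∈ τ_Y (deduplicated):
  ∅ × ∅ = {} (∅)
  {61} × {43} = {(61,43)}
  {62} × {43} = {(62,43)}
  {63} × {43} = {(63,43)}
  {61} × {42, 44} = {(61,42), (61,44)}
  {61, 62} × {43} = {(61,43), (62,43)}
  {61, 63} × {43} = {(61,43), (63,43)}
  {62} × {42, 44} = {(62,42), (62,44)}
  {62, 63} × {43} = {(62,43), (63,43)}
  {63} × {42, 44} = {(63,42), (63,44)}
  {61} × {42, 43, 44} = {(61,42), (61,43), (61,44)}
  {61, 62, 63} × {43} = {(61,43), (62,43), (63,43)}
  {62} × {42, 43, 44} = {(62,42), (62,43), (62,44)}
  {63} × {42, 43, 44} = {(63,42), (63,43), (63,44)}
  {61, 62} × {42, 44} = {(61,42), (61,44), (62,42), (62,44)}
  {61, 63} × {42, 44} = {(61,42), (61,44), (63,42), (63,44)}
  {62, 63} × {42, 44} = {(62,42), (62,44), (63,42), (63,44)}
  {61, 62} × {42, 43, 44} = {(61,42), (61,43), (61,44), (62,42), (62,43), (62,44)}
  {61, 63} × {42, 43, 44} = {(61,42), (61,43), (61,44), (63,42), (63,43), (63,44)}
  {61, 62, 63} × {42, 44} = {(61,42), (61,44), (62,42), (62,44), (63,42), (63,44)}
  {62, 63} × {42, 43, 44} = {(62,42), (62,43), (62,44), (63,42), (63,43), (63,44)}
  {61, 62, 63} × {42, 43, 44} = {(61,42), (61,43), (61,44), (62,42), (62,43), (62,44), (63,42), (63,43), (63,44)}
These 22 distinct sets form the basis B.
Close under arbitrary unions to get τ_{X×Y}; counting gives |τ_{X×Y}| = 64.


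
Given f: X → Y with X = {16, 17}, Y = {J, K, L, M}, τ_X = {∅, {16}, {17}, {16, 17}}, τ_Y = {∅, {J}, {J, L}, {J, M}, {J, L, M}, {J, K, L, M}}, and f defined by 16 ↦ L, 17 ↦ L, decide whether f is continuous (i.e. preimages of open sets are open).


f IS continuous.

Compute f^{-1}(U) for each U ∈ τ_Y:
  U = ∅: f^{-1}(U) = ∅ ∈ τ_X ✓.
  U = {J}: f^{-1}(U) = ∅ ∈ τ_X ✓.
  U = {J, L}: f^{-1}(U) = {16, 17} ∈ τ_X ✓.
  U = {J, M}: f^{-1}(U) = ∅ ∈ τ_X ✓.
  U = {J, L, M}: f^{-1}(U) = {16, 17} ∈ τ_X ✓.
  U = {J, K, L, M}: f^{-1}(U) = {16, 17} ∈ τ_X ✓.
Every preimage lies in τ_X, so f IS continuous.


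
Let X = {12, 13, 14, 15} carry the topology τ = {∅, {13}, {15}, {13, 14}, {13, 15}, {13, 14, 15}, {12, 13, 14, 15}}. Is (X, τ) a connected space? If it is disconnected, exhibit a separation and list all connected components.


(X, τ) is connected.

Find clopen sets (U ∈ τ with X ∖ U ∈ τ):
  U = ∅, X ∖ U = {12, 13, 14, 15} — both open, so U is clopen.
  U = {12, 13, 14, 15}, X ∖ U = ∅ — both open, so U is clopen.
Only trivial clopens (∅ and X) exist, so (X, τ) is connected.
Compute connected components by grouping points that agree on all clopens:
  component: {12, 13, 14, 15}


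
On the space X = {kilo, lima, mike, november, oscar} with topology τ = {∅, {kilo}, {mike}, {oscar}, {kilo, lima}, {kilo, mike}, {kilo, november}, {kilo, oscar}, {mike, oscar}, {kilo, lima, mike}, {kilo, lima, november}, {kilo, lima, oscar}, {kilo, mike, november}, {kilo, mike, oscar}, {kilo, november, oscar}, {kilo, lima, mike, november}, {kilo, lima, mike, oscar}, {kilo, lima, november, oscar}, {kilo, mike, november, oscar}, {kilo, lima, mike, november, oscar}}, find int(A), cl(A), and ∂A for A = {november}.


int(A) = ∅, cl(A) = {november}, ∂A = {november}.

Closed sets in (X, τ) are complements of opens:
  closed(X, τ) = {∅, {lima}, {mike}, {november}, {oscar}, {lima, mike}, {lima, november}, {lima, oscar}, {mike, november}, {mike, oscar}, {november, oscar}, {kilo, lima, november}, {lima, mike, november}, {lima, mike, oscar}, {lima, november, oscar}, {mike, november, oscar}, {kilo, lima, mike, november}, {kilo, lima, november, oscar}, {lima, mike, november, oscar}, {kilo, lima, mike, november, oscar}}.
int(A) = ⋃ {U ∈ τ : U ⊆ A}. Opens contained in A: ∅.
Taking the union of these: int(A) = ∅.
cl(A) = ⋂ {C closed : A ⊆ C}. Closed sets containing A: {november}, {lima, november}, {mike, november}, {november, oscar}, {kilo, lima, november}, {lima, mike, november}, {lima, november, oscar}, {mike, november, oscar}, {kilo, lima, mike, november}, {kilo, lima, november, oscar}, {lima, mike, november, oscar}, {kilo, lima, mike, november, oscar}.
Intersecting these: cl(A) = {november}.
∂A = cl(A) ∖ int(A) = {november} ∖ ∅ = {november}.


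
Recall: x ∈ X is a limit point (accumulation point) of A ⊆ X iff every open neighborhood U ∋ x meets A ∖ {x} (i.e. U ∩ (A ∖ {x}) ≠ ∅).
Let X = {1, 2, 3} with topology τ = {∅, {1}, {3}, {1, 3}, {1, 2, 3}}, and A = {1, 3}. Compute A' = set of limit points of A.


A' = {2}

For each x ∈ X, list the open sets U ∈ τ with x ∈ U, then check whether U ∩ (A ∖ {x}) ≠ ∅ for every such U.
  x = 1: open {1} ∋ x has {1} ∩ (A ∖ {1}) = ∅, so x is NOT a limit point.
  x = 2: opens ∋ x are {1, 2, 3}; each meets A ∖ {2}, so x IS a limit point.
  x = 3: open {3} ∋ x has {3} ∩ (A ∖ {3}) = ∅, so x is NOT a limit point.
Collecting: A' = {2}.


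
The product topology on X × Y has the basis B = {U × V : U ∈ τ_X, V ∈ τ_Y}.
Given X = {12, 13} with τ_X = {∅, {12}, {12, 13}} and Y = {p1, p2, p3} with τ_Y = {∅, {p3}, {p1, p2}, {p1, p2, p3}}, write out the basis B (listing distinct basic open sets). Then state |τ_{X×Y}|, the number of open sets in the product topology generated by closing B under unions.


Basis B = {∅ × ∅, {12} × {p3}, {12} × {p1, p2}, {12, 13} × {p3}, {12} × {p1, p2, p3}, {12, 13} × {p1, p2}, {12, 13} × {p1, p2, p3}}; |τ_{X×Y}| = 9.

Enumerate products U × V with U ∈ τ_X, V ∈ τ_Y (deduplicated):
  ∅ × ∅ = {} (∅)
  {12} × {p3} = {(12,p3)}
  {12} × {p1, p2} = {(12,p1), (12,p2)}
  {12, 13} × {p3} = {(12,p3), (13,p3)}
  {12} × {p1, p2, p3} = {(12,p1), (12,p2), (12,p3)}
  {12, 13} × {p1, p2} = {(12,p1), (12,p2), (13,p1), (13,p2)}
  {12, 13} × {p1, p2, p3} = {(12,p1), (12,p2), (12,p3), (13,p1), (13,p2), (13,p3)}
These 7 distinct sets form the basis B.
Close under arbitrary unions to get τ_{X×Y}; counting gives |τ_{X×Y}| = 9.


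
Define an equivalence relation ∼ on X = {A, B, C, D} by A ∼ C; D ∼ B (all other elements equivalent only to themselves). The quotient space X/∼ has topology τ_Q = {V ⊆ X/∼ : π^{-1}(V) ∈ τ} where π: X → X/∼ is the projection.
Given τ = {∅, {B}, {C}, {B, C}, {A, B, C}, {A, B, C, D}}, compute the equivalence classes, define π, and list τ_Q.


X/∼ = {[A=C], [B=D]}; |τ_Q| = 2.

Equivalence classes: [A=C], [B=D].
Quotient map π: X → X/∼ sends A ↦ [A=C], B ↦ [B=D], C ↦ [A=C], D ↦ [B=D].
For each subset V ⊆ X/∼, compute π^{-1}(V) ⊆ X and check whether π^{-1}(V) ∈ τ. V is open in τ_Q iff π^{-1}(V) ∈ τ.
  V = {}: π^{-1}(V) = ∅ ∈ τ ✓.
  V = {[A=C]}: π^{-1}(V) = {A, C} ∉ τ ✗.
  V = {[B=D]}: π^{-1}(V) = {B, D} ∉ τ ✗.
  V = {[A=C], [B=D]}: π^{-1}(V) = {A, B, C, D} ∈ τ ✓.
Open sets in the quotient: τ_Q = {{}, {[A=C], [B=D]}} (2 elements).


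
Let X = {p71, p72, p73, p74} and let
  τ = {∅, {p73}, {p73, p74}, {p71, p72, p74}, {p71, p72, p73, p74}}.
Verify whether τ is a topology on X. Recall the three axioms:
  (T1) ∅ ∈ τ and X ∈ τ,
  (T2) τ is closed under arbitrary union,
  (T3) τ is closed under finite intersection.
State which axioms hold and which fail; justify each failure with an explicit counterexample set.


τ is NOT a topology on X.

Axiom (T1): ∅ ∈ τ? Yes; X ∈ τ? Yes.
Axiom (T2/T3): check pairwise unions and intersections of members of τ.
Counterexample for (T3): {p73, p74} ∩ {p71, p72, p74} = {p74} ∉ τ. Therefore τ is NOT a topology.


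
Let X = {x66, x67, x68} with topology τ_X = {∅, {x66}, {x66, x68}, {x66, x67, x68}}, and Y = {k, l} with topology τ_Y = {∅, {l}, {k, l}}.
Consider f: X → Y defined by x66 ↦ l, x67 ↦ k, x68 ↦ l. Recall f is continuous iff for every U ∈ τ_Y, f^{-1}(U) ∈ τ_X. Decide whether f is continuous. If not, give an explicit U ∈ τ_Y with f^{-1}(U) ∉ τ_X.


f IS continuous.

Compute f^{-1}(U) for each U ∈ τ_Y:
  U = ∅: f^{-1}(U) = ∅ ∈ τ_X ✓.
  U = {l}: f^{-1}(U) = {x66, x68} ∈ τ_X ✓.
  U = {k, l}: f^{-1}(U) = {x66, x67, x68} ∈ τ_X ✓.
Every preimage lies in τ_X, so f IS continuous.


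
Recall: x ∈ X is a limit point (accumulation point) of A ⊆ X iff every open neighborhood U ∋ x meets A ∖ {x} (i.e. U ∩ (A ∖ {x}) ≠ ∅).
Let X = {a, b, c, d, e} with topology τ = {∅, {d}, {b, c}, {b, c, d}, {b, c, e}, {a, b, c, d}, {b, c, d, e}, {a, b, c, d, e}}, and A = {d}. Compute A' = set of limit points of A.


A' = {a}

For each x ∈ X, list the open sets U ∈ τ with x ∈ U, then check whether U ∩ (A ∖ {x}) ≠ ∅ for every such U.
  x = a: opens ∋ x are {a, b, c, d}, {a, b, c, d, e}; each meets A ∖ {a}, so x IS a limit point.
  x = b: open {b, c} ∋ x has {b, c} ∩ (A ∖ {b}) = ∅, so x is NOT a limit point.
  x = c: open {b, c} ∋ x has {b, c} ∩ (A ∖ {c}) = ∅, so x is NOT a limit point.
  x = d: open {d} ∋ x has {d} ∩ (A ∖ {d}) = ∅, so x is NOT a limit point.
  x = e: open {b, c, e} ∋ x has {b, c, e} ∩ (A ∖ {e}) = ∅, so x is NOT a limit point.
Collecting: A' = {a}.


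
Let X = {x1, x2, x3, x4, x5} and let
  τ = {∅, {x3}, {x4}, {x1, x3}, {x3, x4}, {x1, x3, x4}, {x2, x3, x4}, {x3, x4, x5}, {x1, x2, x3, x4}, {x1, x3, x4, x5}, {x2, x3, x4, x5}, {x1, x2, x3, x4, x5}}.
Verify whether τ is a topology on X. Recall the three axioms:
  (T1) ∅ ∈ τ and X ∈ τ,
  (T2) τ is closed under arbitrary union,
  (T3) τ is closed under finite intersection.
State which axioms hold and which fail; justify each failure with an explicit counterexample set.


τ IS a topology on X.

Axiom (T1): ∅ ∈ τ? Yes; X ∈ τ? Yes.
Axiom (T2/T3): check pairwise unions and intersections of members of τ.
All pairwise intersections and unions checked — each lies in τ. Therefore τ satisfies (T1), (T2), (T3): it IS a topology on X.


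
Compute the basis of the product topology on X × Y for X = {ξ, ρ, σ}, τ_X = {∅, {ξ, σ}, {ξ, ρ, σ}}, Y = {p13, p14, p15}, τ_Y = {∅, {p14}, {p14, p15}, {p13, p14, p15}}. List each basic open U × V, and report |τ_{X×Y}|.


Basis B = {∅ × ∅, {ξ, σ} × {p14}, {ξ, ρ, σ} × {p14}, {ξ, σ} × {p14, p15}, {ξ, σ} × {p13, p14, p15}, {ξ, ρ, σ} × {p14, p15}, {ξ, ρ, σ} × {p13, p14, p15}}; |τ_{X×Y}| = 10.

Enumerate products U × V with U ∈ τ_X, V ∈ τ_Y (deduplicated):
  ∅ × ∅ = {} (∅)
  {ξ, σ} × {p14} = {(ξ,p14), (σ,p14)}
  {ξ, ρ, σ} × {p14} = {(ξ,p14), (ρ,p14), (σ,p14)}
  {ξ, σ} × {p14, p15} = {(ξ,p14), (ξ,p15), (σ,p14), (σ,p15)}
  {ξ, σ} × {p13, p14, p15} = {(ξ,p13), (ξ,p14), (ξ,p15), (σ,p13), (σ,p14), (σ,p15)}
  {ξ, ρ, σ} × {p14, p15} = {(ξ,p14), (ξ,p15), (ρ,p14), (ρ,p15), (σ,p14), (σ,p15)}
  {ξ, ρ, σ} × {p13, p14, p15} = {(ξ,p13), (ξ,p14), (ξ,p15), (ρ,p13), (ρ,p14), (ρ,p15), (σ,p13), (σ,p14), (σ,p15)}
These 7 distinct sets form the basis B.
Close under arbitrary unions to get τ_{X×Y}; counting gives |τ_{X×Y}| = 10.


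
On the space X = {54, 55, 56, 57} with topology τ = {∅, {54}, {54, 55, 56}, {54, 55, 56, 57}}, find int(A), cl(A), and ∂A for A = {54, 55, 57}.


int(A) = {54}, cl(A) = {54, 55, 56, 57}, ∂A = {55, 56, 57}.

Closed sets in (X, τ) are complements of opens:
  closed(X, τ) = {∅, {57}, {55, 56, 57}, {54, 55, 56, 57}}.
int(A) = ⋃ {U ∈ τ : U ⊆ A}. Opens contained in A: ∅, {54}.
Taking the union of these: int(A) = {54}.
cl(A) = ⋂ {C closed : A ⊆ C}. Closed sets containing A: {54, 55, 56, 57}.
Intersecting these: cl(A) = {54, 55, 56, 57}.
∂A = cl(A) ∖ int(A) = {54, 55, 56, 57} ∖ {54} = {55, 56, 57}.


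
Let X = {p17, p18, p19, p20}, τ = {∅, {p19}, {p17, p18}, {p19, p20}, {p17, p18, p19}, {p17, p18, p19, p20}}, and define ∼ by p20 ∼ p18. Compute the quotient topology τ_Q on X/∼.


X/∼ = {[p17], [p18=p20], [p19]}; |τ_Q| = 3.

Equivalence classes: [p17], [p18=p20], [p19].
Quotient map π: X → X/∼ sends p17 ↦ [p17], p18 ↦ [p18=p20], p19 ↦ [p19], p20 ↦ [p18=p20].
For each subset V ⊆ X/∼, compute π^{-1}(V) ⊆ X and check whether π^{-1}(V) ∈ τ. V is open in τ_Q iff π^{-1}(V) ∈ τ.
  V = {}: π^{-1}(V) = ∅ ∈ τ ✓.
  V = {[p17]}: π^{-1}(V) = {p17} ∉ τ ✗.
  V = {[p18=p20]}: π^{-1}(V) = {p18, p20} ∉ τ ✗.
  V = {[p17], [p18=p20]}: π^{-1}(V) = {p17, p18, p20} ∉ τ ✗.
  V = {[p19]}: π^{-1}(V) = {p19} ∈ τ ✓.
  V = {[p17], [p19]}: π^{-1}(V) = {p17, p19} ∉ τ ✗.
  V = {[p18=p20], [p19]}: π^{-1}(V) = {p18, p19, p20} ∉ τ ✗.
  V = {[p17], [p18=p20], [p19]}: π^{-1}(V) = {p17, p18, p19, p20} ∈ τ ✓.
Open sets in the quotient: τ_Q = {{}, {[p19]}, {[p17], [p18=p20], [p19]}} (3 elements).


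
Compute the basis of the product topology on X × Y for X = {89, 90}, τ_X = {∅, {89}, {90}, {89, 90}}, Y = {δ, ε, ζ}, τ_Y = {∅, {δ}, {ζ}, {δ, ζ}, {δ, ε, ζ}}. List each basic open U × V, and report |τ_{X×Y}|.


Basis B = {∅ × ∅, {89} × {δ}, {89} × {ζ}, {90} × {δ}, {90} × {ζ}, {89} × {δ, ζ}, {89, 90} × {δ}, {89, 90} × {ζ}, {90} × {δ, ζ}, {89} × {δ, ε, ζ}, {90} × {δ, ε, ζ}, {89, 90} × {δ, ζ}, {89, 90} × {δ, ε, ζ}}; |τ_{X×Y}| = 25.

Enumerate products U × V with U ∈ τ_X, V ∈ τ_Y (deduplicated):
  ∅ × ∅ = {} (∅)
  {89} × {δ} = {(89,δ)}
  {89} × {ζ} = {(89,ζ)}
  {90} × {δ} = {(90,δ)}
  {90} × {ζ} = {(90,ζ)}
  {89} × {δ, ζ} = {(89,δ), (89,ζ)}
  {89, 90} × {δ} = {(89,δ), (90,δ)}
  {89, 90} × {ζ} = {(89,ζ), (90,ζ)}
  {90} × {δ, ζ} = {(90,δ), (90,ζ)}
  {89} × {δ, ε, ζ} = {(89,δ), (89,ε), (89,ζ)}
  {90} × {δ, ε, ζ} = {(90,δ), (90,ε), (90,ζ)}
  {89, 90} × {δ, ζ} = {(89,δ), (89,ζ), (90,δ), (90,ζ)}
  {89, 90} × {δ, ε, ζ} = {(89,δ), (89,ε), (89,ζ), (90,δ), (90,ε), (90,ζ)}
These 13 distinct sets form the basis B.
Close under arbitrary unions to get τ_{X×Y}; counting gives |τ_{X×Y}| = 25.


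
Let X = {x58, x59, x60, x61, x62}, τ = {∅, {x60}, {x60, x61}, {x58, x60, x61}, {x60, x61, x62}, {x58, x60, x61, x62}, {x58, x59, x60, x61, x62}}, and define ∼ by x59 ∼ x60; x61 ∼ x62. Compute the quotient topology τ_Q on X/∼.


X/∼ = {[x58], [x59=x60], [x61=x62]}; |τ_Q| = 2.

Equivalence classes: [x58], [x59=x60], [x61=x62].
Quotient map π: X → X/∼ sends x58 ↦ [x58], x59 ↦ [x59=x60], x60 ↦ [x59=x60], x61 ↦ [x61=x62], x62 ↦ [x61=x62].
For each subset V ⊆ X/∼, compute π^{-1}(V) ⊆ X and check whether π^{-1}(V) ∈ τ. V is open in τ_Q iff π^{-1}(V) ∈ τ.
  V = {}: π^{-1}(V) = ∅ ∈ τ ✓.
  V = {[x58]}: π^{-1}(V) = {x58} ∉ τ ✗.
  V = {[x59=x60]}: π^{-1}(V) = {x59, x60} ∉ τ ✗.
  V = {[x58], [x59=x60]}: π^{-1}(V) = {x58, x59, x60} ∉ τ ✗.
  V = {[x61=x62]}: π^{-1}(V) = {x61, x62} ∉ τ ✗.
  V = {[x58], [x61=x62]}: π^{-1}(V) = {x58, x61, x62} ∉ τ ✗.
  V = {[x59=x60], [x61=x62]}: π^{-1}(V) = {x59, x60, x61, x62} ∉ τ ✗.
  V = {[x58], [x59=x60], [x61=x62]}: π^{-1}(V) = {x58, x59, x60, x61, x62} ∈ τ ✓.
Open sets in the quotient: τ_Q = {{}, {[x58], [x59=x60], [x61=x62]}} (2 elements).


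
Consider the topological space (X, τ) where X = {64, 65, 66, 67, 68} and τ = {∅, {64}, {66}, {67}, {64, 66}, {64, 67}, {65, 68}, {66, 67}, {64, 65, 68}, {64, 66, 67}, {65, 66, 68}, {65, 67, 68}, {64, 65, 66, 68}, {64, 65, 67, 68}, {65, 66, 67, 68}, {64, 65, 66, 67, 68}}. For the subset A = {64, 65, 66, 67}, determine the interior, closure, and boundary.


int(A) = {64, 66, 67}, cl(A) = {64, 65, 66, 67, 68}, ∂A = {65, 68}.

Closed sets in (X, τ) are complements of opens:
  closed(X, τ) = {∅, {64}, {66}, {67}, {64, 66}, {64, 67}, {65, 68}, {66, 67}, {64, 65, 68}, {64, 66, 67}, {65, 66, 68}, {65, 67, 68}, {64, 65, 66, 68}, {64, 65, 67, 68}, {65, 66, 67, 68}, {64, 65, 66, 67, 68}}.
int(A) = ⋃ {U ∈ τ : U ⊆ A}. Opens contained in A: ∅, {64}, {66}, {67}, {64, 66}, {64, 67}, {66, 67}, {64, 66, 67}.
Taking the union of these: int(A) = {64, 66, 67}.
cl(A) = ⋂ {C closed : A ⊆ C}. Closed sets containing A: {64, 65, 66, 67, 68}.
Intersecting these: cl(A) = {64, 65, 66, 67, 68}.
∂A = cl(A) ∖ int(A) = {64, 65, 66, 67, 68} ∖ {64, 66, 67} = {65, 68}.


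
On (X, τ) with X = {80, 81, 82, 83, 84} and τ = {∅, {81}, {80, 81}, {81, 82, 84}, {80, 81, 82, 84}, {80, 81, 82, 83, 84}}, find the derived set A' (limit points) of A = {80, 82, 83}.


A' = {83, 84}

For each x ∈ X, list the open sets U ∈ τ with x ∈ U, then check whether U ∩ (A ∖ {x}) ≠ ∅ for every such U.
  x = 80: open {80, 81} ∋ x has {80, 81} ∩ (A ∖ {80}) = ∅, so x is NOT a limit point.
  x = 81: open {81} ∋ x has {81} ∩ (A ∖ {81}) = ∅, so x is NOT a limit point.
  x = 82: open {81, 82, 84} ∋ x has {81, 82, 84} ∩ (A ∖ {82}) = ∅, so x is NOT a limit point.
  x = 83: opens ∋ x are {80, 81, 82, 83, 84}; each meets A ∖ {83}, so x IS a limit point.
  x = 84: opens ∋ x are {81, 82, 84}, {80, 81, 82, 84}, {80, 81, 82, 83, 84}; each meets A ∖ {84}, so x IS a limit point.
Collecting: A' = {83, 84}.


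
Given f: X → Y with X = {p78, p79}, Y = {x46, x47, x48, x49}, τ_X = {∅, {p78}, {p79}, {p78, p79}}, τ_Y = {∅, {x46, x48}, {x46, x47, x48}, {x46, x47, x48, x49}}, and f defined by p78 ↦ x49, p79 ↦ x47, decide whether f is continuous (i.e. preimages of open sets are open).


f IS continuous.

Compute f^{-1}(U) for each U ∈ τ_Y:
  U = ∅: f^{-1}(U) = ∅ ∈ τ_X ✓.
  U = {x46, x48}: f^{-1}(U) = ∅ ∈ τ_X ✓.
  U = {x46, x47, x48}: f^{-1}(U) = {p79} ∈ τ_X ✓.
  U = {x46, x47, x48, x49}: f^{-1}(U) = {p78, p79} ∈ τ_X ✓.
Every preimage lies in τ_X, so f IS continuous.


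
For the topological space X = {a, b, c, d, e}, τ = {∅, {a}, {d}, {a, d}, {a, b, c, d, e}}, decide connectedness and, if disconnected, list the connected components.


(X, τ) is connected.

Find clopen sets (U ∈ τ with X ∖ U ∈ τ):
  U = ∅, X ∖ U = {a, b, c, d, e} — both open, so U is clopen.
  U = {a, b, c, d, e}, X ∖ U = ∅ — both open, so U is clopen.
Only trivial clopens (∅ and X) exist, so (X, τ) is connected.
Compute connected components by grouping points that agree on all clopens:
  component: {a, b, c, d, e}


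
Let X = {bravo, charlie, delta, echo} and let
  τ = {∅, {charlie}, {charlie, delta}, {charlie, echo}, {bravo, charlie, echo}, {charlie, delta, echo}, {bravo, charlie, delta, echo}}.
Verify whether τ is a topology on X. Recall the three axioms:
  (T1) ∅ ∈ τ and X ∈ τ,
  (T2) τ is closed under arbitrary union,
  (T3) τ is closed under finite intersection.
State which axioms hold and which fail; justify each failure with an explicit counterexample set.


τ IS a topology on X.

Axiom (T1): ∅ ∈ τ? Yes; X ∈ τ? Yes.
Axiom (T2/T3): check pairwise unions and intersections of members of τ.
All pairwise intersections and unions checked — each lies in τ. Therefore τ satisfies (T1), (T2), (T3): it IS a topology on X.


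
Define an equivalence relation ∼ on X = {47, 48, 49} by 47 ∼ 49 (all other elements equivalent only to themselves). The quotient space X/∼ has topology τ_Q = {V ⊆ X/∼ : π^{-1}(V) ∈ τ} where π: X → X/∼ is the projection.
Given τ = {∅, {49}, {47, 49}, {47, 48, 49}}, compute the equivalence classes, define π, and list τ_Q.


X/∼ = {[47=49], [48]}; |τ_Q| = 3.

Equivalence classes: [47=49], [48].
Quotient map π: X → X/∼ sends 47 ↦ [47=49], 48 ↦ [48], 49 ↦ [47=49].
For each subset V ⊆ X/∼, compute π^{-1}(V) ⊆ X and check whether π^{-1}(V) ∈ τ. V is open in τ_Q iff π^{-1}(V) ∈ τ.
  V = {}: π^{-1}(V) = ∅ ∈ τ ✓.
  V = {[47=49]}: π^{-1}(V) = {47, 49} ∈ τ ✓.
  V = {[48]}: π^{-1}(V) = {48} ∉ τ ✗.
  V = {[47=49], [48]}: π^{-1}(V) = {47, 48, 49} ∈ τ ✓.
Open sets in the quotient: τ_Q = {{}, {[47=49]}, {[47=49], [48]}} (3 elements).


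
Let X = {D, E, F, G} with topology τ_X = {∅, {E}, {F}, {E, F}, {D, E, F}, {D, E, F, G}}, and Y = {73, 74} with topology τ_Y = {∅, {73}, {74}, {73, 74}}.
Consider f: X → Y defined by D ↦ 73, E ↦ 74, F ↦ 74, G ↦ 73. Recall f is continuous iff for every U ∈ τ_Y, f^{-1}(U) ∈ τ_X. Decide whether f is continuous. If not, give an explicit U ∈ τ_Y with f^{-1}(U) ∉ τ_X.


f is NOT continuous.

Compute f^{-1}(U) for each U ∈ τ_Y:
  U = ∅: f^{-1}(U) = ∅ ∈ τ_X ✓.
  U = {73}: f^{-1}(U) = {D, G} ∉ τ_X ✗.
  U = {74}: f^{-1}(U) = {E, F} ∈ τ_X ✓.
  U = {73, 74}: f^{-1}(U) = {D, E, F, G} ∈ τ_X ✓.
Found U = {73} with f^{-1}(U) = {D, G} not in τ_X. Therefore f is NOT continuous.


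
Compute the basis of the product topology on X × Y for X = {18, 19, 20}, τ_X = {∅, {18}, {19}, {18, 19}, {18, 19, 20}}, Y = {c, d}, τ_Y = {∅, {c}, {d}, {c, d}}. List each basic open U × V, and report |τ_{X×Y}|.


Basis B = {∅ × ∅, {18} × {c}, {18} × {d}, {19} × {c}, {19} × {d}, {18} × {c, d}, {18, 19} × {c}, {18, 19} × {d}, {19} × {c, d}, {18, 19, 20} × {c}, {18, 19, 20} × {d}, {18, 19} × {c, d}, {18, 19, 20} × {c, d}}; |τ_{X×Y}| = 25.

Enumerate products U × V with U ∈ τ_X, V ∈ τ_Y (deduplicated):
  ∅ × ∅ = {} (∅)
  {18} × {c} = {(18,c)}
  {18} × {d} = {(18,d)}
  {19} × {c} = {(19,c)}
  {19} × {d} = {(19,d)}
  {18} × {c, d} = {(18,c), (18,d)}
  {18, 19} × {c} = {(18,c), (19,c)}
  {18, 19} × {d} = {(18,d), (19,d)}
  {19} × {c, d} = {(19,c), (19,d)}
  {18, 19, 20} × {c} = {(18,c), (19,c), (20,c)}
  {18, 19, 20} × {d} = {(18,d), (19,d), (20,d)}
  {18, 19} × {c, d} = {(18,c), (18,d), (19,c), (19,d)}
  {18, 19, 20} × {c, d} = {(18,c), (18,d), (19,c), (19,d), (20,c), (20,d)}
These 13 distinct sets form the basis B.
Close under arbitrary unions to get τ_{X×Y}; counting gives |τ_{X×Y}| = 25.


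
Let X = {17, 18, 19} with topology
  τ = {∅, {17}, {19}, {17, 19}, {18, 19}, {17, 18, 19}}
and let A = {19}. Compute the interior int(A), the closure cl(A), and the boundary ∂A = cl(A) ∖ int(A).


int(A) = {19}, cl(A) = {18, 19}, ∂A = {18}.

Closed sets in (X, τ) are complements of opens:
  closed(X, τ) = {∅, {17}, {18}, {17, 18}, {18, 19}, {17, 18, 19}}.
int(A) = ⋃ {U ∈ τ : U ⊆ A}. Opens contained in A: ∅, {19}.
Taking the union of these: int(A) = {19}.
cl(A) = ⋂ {C closed : A ⊆ C}. Closed sets containing A: {18, 19}, {17, 18, 19}.
Intersecting these: cl(A) = {18, 19}.
∂A = cl(A) ∖ int(A) = {18, 19} ∖ {19} = {18}.


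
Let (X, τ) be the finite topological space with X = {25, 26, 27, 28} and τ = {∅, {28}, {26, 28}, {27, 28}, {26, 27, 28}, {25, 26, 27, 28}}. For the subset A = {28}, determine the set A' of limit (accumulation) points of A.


A' = {25, 26, 27}

For each x ∈ X, list the open sets U ∈ τ with x ∈ U, then check whether U ∩ (A ∖ {x}) ≠ ∅ for every such U.
  x = 25: opens ∋ x are {25, 26, 27, 28}; each meets A ∖ {25}, so x IS a limit point.
  x = 26: opens ∋ x are {26, 28}, {26, 27, 28}, {25, 26, 27, 28}; each meets A ∖ {26}, so x IS a limit point.
  x = 27: opens ∋ x are {27, 28}, {26, 27, 28}, {25, 26, 27, 28}; each meets A ∖ {27}, so x IS a limit point.
  x = 28: open {28} ∋ x has {28} ∩ (A ∖ {28}) = ∅, so x is NOT a limit point.
Collecting: A' = {25, 26, 27}.


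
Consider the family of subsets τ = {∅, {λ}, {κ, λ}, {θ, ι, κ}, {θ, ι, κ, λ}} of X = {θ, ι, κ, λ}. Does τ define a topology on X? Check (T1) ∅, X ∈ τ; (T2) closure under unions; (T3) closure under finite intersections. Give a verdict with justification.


τ is NOT a topology on X.

Axiom (T1): ∅ ∈ τ? Yes; X ∈ τ? Yes.
Axiom (T2/T3): check pairwise unions and intersections of members of τ.
Counterexample for (T3): {κ, λ} ∩ {θ, ι, κ} = {κ} ∉ τ. Therefore τ is NOT a topology.


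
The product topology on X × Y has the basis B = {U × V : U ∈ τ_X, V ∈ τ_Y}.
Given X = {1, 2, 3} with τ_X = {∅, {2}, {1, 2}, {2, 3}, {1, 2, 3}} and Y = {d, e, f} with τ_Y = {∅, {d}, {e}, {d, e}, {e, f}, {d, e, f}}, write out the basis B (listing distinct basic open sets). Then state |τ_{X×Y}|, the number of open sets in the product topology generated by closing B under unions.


Basis B = {∅ × ∅, {2} × {d}, {2} × {e}, {1, 2} × {d}, {1, 2} × {e}, {2} × {d, e}, {2, 3} × {d}, {2} × {e, f}, {2, 3} × {e}, {1, 2, 3} × {d}, {1, 2, 3} × {e}, {2} × {d, e, f}, {1, 2} × {d, e}, {1, 2} × {e, f}, {2, 3} × {d, e}, {2, 3} × {e, f}, {1, 2} × {d, e, f}, {1, 2, 3} × {d, e}, {1, 2, 3} × {e, f}, {2, 3} × {d, e, f}, {1, 2, 3} × {d, e, f}}; |τ_{X×Y}| = 70.

Enumerate products U × V with U ∈ τ_X, V ∈ τ_Y (deduplicated):
  ∅ × ∅ = {} (∅)
  {2} × {d} = {(2,d)}
  {2} × {e} = {(2,e)}
  {1, 2} × {d} = {(1,d), (2,d)}
  {1, 2} × {e} = {(1,e), (2,e)}
  {2} × {d, e} = {(2,d), (2,e)}
  {2, 3} × {d} = {(2,d), (3,d)}
  {2} × {e, f} = {(2,e), (2,f)}
  {2, 3} × {e} = {(2,e), (3,e)}
  {1, 2, 3} × {d} = {(1,d), (2,d), (3,d)}
  {1, 2, 3} × {e} = {(1,e), (2,e), (3,e)}
  {2} × {d, e, f} = {(2,d), (2,e), (2,f)}
  {1, 2} × {d, e} = {(1,d), (1,e), (2,d), (2,e)}
  {1, 2} × {e, f} = {(1,e), (1,f), (2,e), (2,f)}
  {2, 3} × {d, e} = {(2,d), (2,e), (3,d), (3,e)}
  {2, 3} × {e, f} = {(2,e), (2,f), (3,e), (3,f)}
  {1, 2} × {d, e, f} = {(1,d), (1,e), (1,f), (2,d), (2,e), (2,f)}
  {1, 2, 3} × {d, e} = {(1,d), (1,e), (2,d), (2,e), (3,d), (3,e)}
  {1, 2, 3} × {e, f} = {(1,e), (1,f), (2,e), (2,f), (3,e), (3,f)}
  {2, 3} × {d, e, f} = {(2,d), (2,e), (2,f), (3,d), (3,e), (3,f)}
  {1, 2, 3} × {d, e, f} = {(1,d), (1,e), (1,f), (2,d), (2,e), (2,f), (3,d), (3,e), (3,f)}
These 21 distinct sets form the basis B.
Close under arbitrary unions to get τ_{X×Y}; counting gives |τ_{X×Y}| = 70.


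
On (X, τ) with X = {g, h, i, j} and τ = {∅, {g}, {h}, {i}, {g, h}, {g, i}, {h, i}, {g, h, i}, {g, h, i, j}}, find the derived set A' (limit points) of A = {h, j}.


A' = {j}

For each x ∈ X, list the open sets U ∈ τ with x ∈ U, then check whether U ∩ (A ∖ {x}) ≠ ∅ for every such U.
  x = g: open {g} ∋ x has {g} ∩ (A ∖ {g}) = ∅, so x is NOT a limit point.
  x = h: open {h} ∋ x has {h} ∩ (A ∖ {h}) = ∅, so x is NOT a limit point.
  x = i: open {i} ∋ x has {i} ∩ (A ∖ {i}) = ∅, so x is NOT a limit point.
  x = j: opens ∋ x are {g, h, i, j}; each meets A ∖ {j}, so x IS a limit point.
Collecting: A' = {j}.


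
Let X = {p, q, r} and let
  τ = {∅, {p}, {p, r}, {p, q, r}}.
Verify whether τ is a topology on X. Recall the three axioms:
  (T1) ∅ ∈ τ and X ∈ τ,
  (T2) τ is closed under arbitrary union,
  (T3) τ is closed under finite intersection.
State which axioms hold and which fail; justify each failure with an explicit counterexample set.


τ IS a topology on X.

Axiom (T1): ∅ ∈ τ? Yes; X ∈ τ? Yes.
Axiom (T2/T3): check pairwise unions and intersections of members of τ.
All pairwise intersections and unions checked — each lies in τ. Therefore τ satisfies (T1), (T2), (T3): it IS a topology on X.


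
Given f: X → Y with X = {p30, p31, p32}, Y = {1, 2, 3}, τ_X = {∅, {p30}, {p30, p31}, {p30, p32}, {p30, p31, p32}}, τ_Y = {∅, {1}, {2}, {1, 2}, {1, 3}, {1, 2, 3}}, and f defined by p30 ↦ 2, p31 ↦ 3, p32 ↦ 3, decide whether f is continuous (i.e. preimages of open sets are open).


f is NOT continuous.

Compute f^{-1}(U) for each U ∈ τ_Y:
  U = ∅: f^{-1}(U) = ∅ ∈ τ_X ✓.
  U = {1}: f^{-1}(U) = ∅ ∈ τ_X ✓.
  U = {2}: f^{-1}(U) = {p30} ∈ τ_X ✓.
  U = {1, 2}: f^{-1}(U) = {p30} ∈ τ_X ✓.
  U = {1, 3}: f^{-1}(U) = {p31, p32} ∉ τ_X ✗.
  U = {1, 2, 3}: f^{-1}(U) = {p30, p31, p32} ∈ τ_X ✓.
Found U = {1, 3} with f^{-1}(U) = {p31, p32} not in τ_X. Therefore f is NOT continuous.


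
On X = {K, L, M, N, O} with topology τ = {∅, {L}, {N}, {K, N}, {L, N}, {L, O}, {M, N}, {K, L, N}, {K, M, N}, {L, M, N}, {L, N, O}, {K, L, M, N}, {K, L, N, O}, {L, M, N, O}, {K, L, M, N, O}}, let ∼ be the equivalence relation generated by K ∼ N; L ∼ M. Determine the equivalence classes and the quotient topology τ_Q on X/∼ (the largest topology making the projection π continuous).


X/∼ = {[K=N], [L=M], [O]}; |τ_Q| = 4.

Equivalence classes: [K=N], [L=M], [O].
Quotient map π: X → X/∼ sends K ↦ [K=N], L ↦ [L=M], M ↦ [L=M], N ↦ [K=N], O ↦ [O].
For each subset V ⊆ X/∼, compute π^{-1}(V) ⊆ X and check whether π^{-1}(V) ∈ τ. V is open in τ_Q iff π^{-1}(V) ∈ τ.
  V = {}: π^{-1}(V) = ∅ ∈ τ ✓.
  V = {[K=N]}: π^{-1}(V) = {K, N} ∈ τ ✓.
  V = {[L=M]}: π^{-1}(V) = {L, M} ∉ τ ✗.
  V = {[K=N], [L=M]}: π^{-1}(V) = {K, L, M, N} ∈ τ ✓.
  V = {[O]}: π^{-1}(V) = {O} ∉ τ ✗.
  V = {[K=N], [O]}: π^{-1}(V) = {K, N, O} ∉ τ ✗.
  V = {[L=M], [O]}: π^{-1}(V) = {L, M, O} ∉ τ ✗.
  V = {[K=N], [L=M], [O]}: π^{-1}(V) = {K, L, M, N, O} ∈ τ ✓.
Open sets in the quotient: τ_Q = {{}, {[K=N]}, {[K=N], [L=M]}, {[K=N], [L=M], [O]}} (4 elements).


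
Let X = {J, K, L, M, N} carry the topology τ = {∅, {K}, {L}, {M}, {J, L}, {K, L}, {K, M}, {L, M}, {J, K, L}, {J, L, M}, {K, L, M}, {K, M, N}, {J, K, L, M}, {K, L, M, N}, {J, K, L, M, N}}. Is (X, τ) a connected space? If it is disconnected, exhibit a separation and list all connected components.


(X, τ) is disconnected; components = [{J, L}, {K, M, N}].

Find clopen sets (U ∈ τ with X ∖ U ∈ τ):
  U = ∅, X ∖ U = {J, K, L, M, N} — both open, so U is clopen.
  U = {J, L}, X ∖ U = {K, M, N} — both open, so U is clopen.
  U = {K, M, N}, X ∖ U = {J, L} — both open, so U is clopen.
  U = {J, K, L, M, N}, X ∖ U = ∅ — both open, so U is clopen.
Nontrivial clopen(s) exist: e.g. {K, M, N}. So (X, τ) is disconnected.
Compute connected components by grouping points that agree on all clopens:
  component: {J, L}
  component: {K, M, N}


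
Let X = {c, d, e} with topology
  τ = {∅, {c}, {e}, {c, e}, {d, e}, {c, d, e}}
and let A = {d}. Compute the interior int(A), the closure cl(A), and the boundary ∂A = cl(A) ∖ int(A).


int(A) = ∅, cl(A) = {d}, ∂A = {d}.

Closed sets in (X, τ) are complements of opens:
  closed(X, τ) = {∅, {c}, {d}, {c, d}, {d, e}, {c, d, e}}.
int(A) = ⋃ {U ∈ τ : U ⊆ A}. Opens contained in A: ∅.
Taking the union of these: int(A) = ∅.
cl(A) = ⋂ {C closed : A ⊆ C}. Closed sets containing A: {d}, {c, d}, {d, e}, {c, d, e}.
Intersecting these: cl(A) = {d}.
∂A = cl(A) ∖ int(A) = {d} ∖ ∅ = {d}.


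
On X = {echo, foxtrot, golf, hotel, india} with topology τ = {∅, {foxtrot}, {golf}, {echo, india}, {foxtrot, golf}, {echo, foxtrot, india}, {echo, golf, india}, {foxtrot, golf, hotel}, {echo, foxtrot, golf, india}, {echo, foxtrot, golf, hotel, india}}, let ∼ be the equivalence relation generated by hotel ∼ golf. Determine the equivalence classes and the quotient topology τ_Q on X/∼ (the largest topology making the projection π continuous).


X/∼ = {[echo], [foxtrot], [golf=hotel], [india]}; |τ_Q| = 6.

Equivalence classes: [echo], [foxtrot], [golf=hotel], [india].
Quotient map π: X → X/∼ sends echo ↦ [echo], foxtrot ↦ [foxtrot], golf ↦ [golf=hotel], hotel ↦ [golf=hotel], india ↦ [india].
For each subset V ⊆ X/∼, compute π^{-1}(V) ⊆ X and check whether π^{-1}(V) ∈ τ. V is open in τ_Q iff π^{-1}(V) ∈ τ.
  V = {}: π^{-1}(V) = ∅ ∈ τ ✓.
  V = {[echo]}: π^{-1}(V) = {echo} ∉ τ ✗.
  V = {[foxtrot]}: π^{-1}(V) = {foxtrot} ∈ τ ✓.
  V = {[echo], [foxtrot]}: π^{-1}(V) = {echo, foxtrot} ∉ τ ✗.
  V = {[golf=hotel]}: π^{-1}(V) = {golf, hotel} ∉ τ ✗.
  V = {[echo], [golf=hotel]}: π^{-1}(V) = {echo, golf, hotel} ∉ τ ✗.
  V = {[foxtrot], [golf=hotel]}: π^{-1}(V) = {foxtrot, golf, hotel} ∈ τ ✓.
  V = {[echo], [foxtrot], [golf=hotel]}: π^{-1}(V) = {echo, foxtrot, golf, hotel} ∉ τ ✗.
  V = {[india]}: π^{-1}(V) = {india} ∉ τ ✗.
  V = {[echo], [india]}: π^{-1}(V) = {echo, india} ∈ τ ✓.
  V = {[foxtrot], [india]}: π^{-1}(V) = {foxtrot, india} ∉ τ ✗.
  V = {[echo], [foxtrot], [india]}: π^{-1}(V) = {echo, foxtrot, india} ∈ τ ✓.
  V = {[golf=hotel], [india]}: π^{-1}(V) = {golf, hotel, india} ∉ τ ✗.
  V = {[echo], [golf=hotel], [india]}: π^{-1}(V) = {echo, golf, hotel, india} ∉ τ ✗.
  V = {[foxtrot], [golf=hotel], [india]}: π^{-1}(V) = {foxtrot, golf, hotel, india} ∉ τ ✗.
  V = {[echo], [foxtrot], [golf=hotel], [india]}: π^{-1}(V) = {echo, foxtrot, golf, hotel, india} ∈ τ ✓.
Open sets in the quotient: τ_Q = {{}, {[foxtrot]}, {[foxtrot], [golf=hotel]}, {[echo], [india]}, {[echo], [foxtrot], [india]}, {[echo], [foxtrot], [golf=hotel], [india]}} (6 elements).


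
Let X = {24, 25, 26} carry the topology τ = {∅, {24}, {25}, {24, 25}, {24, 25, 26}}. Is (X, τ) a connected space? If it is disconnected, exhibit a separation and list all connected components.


(X, τ) is connected.

Find clopen sets (U ∈ τ with X ∖ U ∈ τ):
  U = ∅, X ∖ U = {24, 25, 26} — both open, so U is clopen.
  U = {24, 25, 26}, X ∖ U = ∅ — both open, so U is clopen.
Only trivial clopens (∅ and X) exist, so (X, τ) is connected.
Compute connected components by grouping points that agree on all clopens:
  component: {24, 25, 26}


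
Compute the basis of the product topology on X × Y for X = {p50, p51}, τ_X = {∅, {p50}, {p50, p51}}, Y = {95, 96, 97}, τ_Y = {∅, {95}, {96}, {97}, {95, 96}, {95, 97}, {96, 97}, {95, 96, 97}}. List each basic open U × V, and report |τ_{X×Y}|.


Basis B = {∅ × ∅, {p50} × {95}, {p50} × {96}, {p50} × {97}, {p50} × {95, 96}, {p50} × {95, 97}, {p50, p51} × {95}, {p50} × {96, 97}, {p50, p51} × {96}, {p50, p51} × {97}, {p50} × {95, 96, 97}, {p50, p51} × {95, 96}, {p50, p51} × {95, 97}, {p50, p51} × {96, 97}, {p50, p51} × {95, 96, 97}}; |τ_{X×Y}| = 27.

Enumerate products U × V with U ∈ τ_X, V ∈ τ_Y (deduplicated):
  ∅ × ∅ = {} (∅)
  {p50} × {95} = {(p50,95)}
  {p50} × {96} = {(p50,96)}
  {p50} × {97} = {(p50,97)}
  {p50} × {95, 96} = {(p50,95), (p50,96)}
  {p50} × {95, 97} = {(p50,95), (p50,97)}
  {p50, p51} × {95} = {(p50,95), (p51,95)}
  {p50} × {96, 97} = {(p50,96), (p50,97)}
  {p50, p51} × {96} = {(p50,96), (p51,96)}
  {p50, p51} × {97} = {(p50,97), (p51,97)}
  {p50} × {95, 96, 97} = {(p50,95), (p50,96), (p50,97)}
  {p50, p51} × {95, 96} = {(p50,95), (p50,96), (p51,95), (p51,96)}
  {p50, p51} × {95, 97} = {(p50,95), (p50,97), (p51,95), (p51,97)}
  {p50, p51} × {96, 97} = {(p50,96), (p50,97), (p51,96), (p51,97)}
  {p50, p51} × {95, 96, 97} = {(p50,95), (p50,96), (p50,97), (p51,95), (p51,96), (p51,97)}
These 15 distinct sets form the basis B.
Close under arbitrary unions to get τ_{X×Y}; counting gives |τ_{X×Y}| = 27.


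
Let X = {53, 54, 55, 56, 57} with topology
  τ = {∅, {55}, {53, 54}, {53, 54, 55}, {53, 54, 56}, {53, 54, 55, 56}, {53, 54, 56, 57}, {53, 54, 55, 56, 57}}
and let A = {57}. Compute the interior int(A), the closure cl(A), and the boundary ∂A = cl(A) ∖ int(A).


int(A) = ∅, cl(A) = {57}, ∂A = {57}.

Closed sets in (X, τ) are complements of opens:
  closed(X, τ) = {∅, {55}, {57}, {55, 57}, {56, 57}, {55, 56, 57}, {53, 54, 56, 57}, {53, 54, 55, 56, 57}}.
int(A) = ⋃ {U ∈ τ : U ⊆ A}. Opens contained in A: ∅.
Taking the union of these: int(A) = ∅.
cl(A) = ⋂ {C closed : A ⊆ C}. Closed sets containing A: {57}, {55, 57}, {56, 57}, {55, 56, 57}, {53, 54, 56, 57}, {53, 54, 55, 56, 57}.
Intersecting these: cl(A) = {57}.
∂A = cl(A) ∖ int(A) = {57} ∖ ∅ = {57}.


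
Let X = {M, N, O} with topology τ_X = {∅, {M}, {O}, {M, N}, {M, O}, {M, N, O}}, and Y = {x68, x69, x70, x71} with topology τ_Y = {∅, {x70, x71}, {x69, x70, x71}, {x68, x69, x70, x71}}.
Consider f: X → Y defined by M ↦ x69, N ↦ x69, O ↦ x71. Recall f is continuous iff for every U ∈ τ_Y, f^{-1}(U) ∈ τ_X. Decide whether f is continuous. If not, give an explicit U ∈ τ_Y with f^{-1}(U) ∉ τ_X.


f IS continuous.

Compute f^{-1}(U) for each U ∈ τ_Y:
  U = ∅: f^{-1}(U) = ∅ ∈ τ_X ✓.
  U = {x70, x71}: f^{-1}(U) = {O} ∈ τ_X ✓.
  U = {x69, x70, x71}: f^{-1}(U) = {M, N, O} ∈ τ_X ✓.
  U = {x68, x69, x70, x71}: f^{-1}(U) = {M, N, O} ∈ τ_X ✓.
Every preimage lies in τ_X, so f IS continuous.


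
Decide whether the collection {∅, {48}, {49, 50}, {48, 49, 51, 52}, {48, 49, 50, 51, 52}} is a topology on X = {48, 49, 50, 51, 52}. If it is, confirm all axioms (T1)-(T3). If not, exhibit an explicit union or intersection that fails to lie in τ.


τ is NOT a topology on X.

Axiom (T1): ∅ ∈ τ? Yes; X ∈ τ? Yes.
Axiom (T2/T3): check pairwise unions and intersections of members of τ.
Counterexample for (T2): {48} ∪ {49, 50} = {48, 49, 50} ∉ τ. Therefore τ is NOT a topology.


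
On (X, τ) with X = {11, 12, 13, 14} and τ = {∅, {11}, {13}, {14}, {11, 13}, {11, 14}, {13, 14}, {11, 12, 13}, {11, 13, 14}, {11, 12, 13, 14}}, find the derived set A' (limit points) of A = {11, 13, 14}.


A' = {12}

For each x ∈ X, list the open sets U ∈ τ with x ∈ U, then check whether U ∩ (A ∖ {x}) ≠ ∅ for every such U.
  x = 11: open {11} ∋ x has {11} ∩ (A ∖ {11}) = ∅, so x is NOT a limit point.
  x = 12: opens ∋ x are {11, 12, 13}, {11, 12, 13, 14}; each meets A ∖ {12}, so x IS a limit point.
  x = 13: open {13} ∋ x has {13} ∩ (A ∖ {13}) = ∅, so x is NOT a limit point.
  x = 14: open {14} ∋ x has {14} ∩ (A ∖ {14}) = ∅, so x is NOT a limit point.
Collecting: A' = {12}.


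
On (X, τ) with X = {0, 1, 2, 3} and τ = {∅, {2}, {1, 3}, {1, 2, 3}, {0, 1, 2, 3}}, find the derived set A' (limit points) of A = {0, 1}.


A' = {0, 3}

For each x ∈ X, list the open sets U ∈ τ with x ∈ U, then check whether U ∩ (A ∖ {x}) ≠ ∅ for every such U.
  x = 0: opens ∋ x are {0, 1, 2, 3}; each meets A ∖ {0}, so x IS a limit point.
  x = 1: open {1, 3} ∋ x has {1, 3} ∩ (A ∖ {1}) = ∅, so x is NOT a limit point.
  x = 2: open {2} ∋ x has {2} ∩ (A ∖ {2}) = ∅, so x is NOT a limit point.
  x = 3: opens ∋ x are {1, 3}, {1, 2, 3}, {0, 1, 2, 3}; each meets A ∖ {3}, so x IS a limit point.
Collecting: A' = {0, 3}.


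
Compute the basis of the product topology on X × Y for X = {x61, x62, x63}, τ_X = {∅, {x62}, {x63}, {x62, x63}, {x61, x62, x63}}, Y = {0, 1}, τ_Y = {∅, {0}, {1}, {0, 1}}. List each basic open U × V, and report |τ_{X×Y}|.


Basis B = {∅ × ∅, {x62} × {0}, {x62} × {1}, {x63} × {0}, {x63} × {1}, {x62} × {0, 1}, {x62, x63} × {0}, {x62, x63} × {1}, {x63} × {0, 1}, {x61, x62, x63} × {0}, {x61, x62, x63} × {1}, {x62, x63} × {0, 1}, {x61, x62, x63} × {0, 1}}; |τ_{X×Y}| = 25.

Enumerate products U × V with U ∈ τ_X, V ∈ τ_Y (deduplicated):
  ∅ × ∅ = {} (∅)
  {x62} × {0} = {(x62,0)}
  {x62} × {1} = {(x62,1)}
  {x63} × {0} = {(x63,0)}
  {x63} × {1} = {(x63,1)}
  {x62} × {0, 1} = {(x62,0), (x62,1)}
  {x62, x63} × {0} = {(x62,0), (x63,0)}
  {x62, x63} × {1} = {(x62,1), (x63,1)}
  {x63} × {0, 1} = {(x63,0), (x63,1)}
  {x61, x62, x63} × {0} = {(x61,0), (x62,0), (x63,0)}
  {x61, x62, x63} × {1} = {(x61,1), (x62,1), (x63,1)}
  {x62, x63} × {0, 1} = {(x62,0), (x62,1), (x63,0), (x63,1)}
  {x61, x62, x63} × {0, 1} = {(x61,0), (x61,1), (x62,0), (x62,1), (x63,0), (x63,1)}
These 13 distinct sets form the basis B.
Close under arbitrary unions to get τ_{X×Y}; counting gives |τ_{X×Y}| = 25.


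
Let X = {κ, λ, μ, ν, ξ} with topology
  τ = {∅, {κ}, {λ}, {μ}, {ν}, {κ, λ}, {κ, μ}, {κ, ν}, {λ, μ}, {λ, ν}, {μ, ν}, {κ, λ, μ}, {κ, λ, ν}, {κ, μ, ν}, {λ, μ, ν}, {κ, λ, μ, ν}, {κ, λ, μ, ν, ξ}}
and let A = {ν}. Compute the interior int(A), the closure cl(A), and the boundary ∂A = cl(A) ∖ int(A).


int(A) = {ν}, cl(A) = {ν, ξ}, ∂A = {ξ}.

Closed sets in (X, τ) are complements of opens:
  closed(X, τ) = {∅, {ξ}, {κ, ξ}, {λ, ξ}, {μ, ξ}, {ν, ξ}, {κ, λ, ξ}, {κ, μ, ξ}, {κ, ν, ξ}, {λ, μ, ξ}, {λ, ν, ξ}, {μ, ν, ξ}, {κ, λ, μ, ξ}, {κ, λ, ν, ξ}, {κ, μ, ν, ξ}, {λ, μ, ν, ξ}, {κ, λ, μ, ν, ξ}}.
int(A) = ⋃ {U ∈ τ : U ⊆ A}. Opens contained in A: ∅, {ν}.
Taking the union of these: int(A) = {ν}.
cl(A) = ⋂ {C closed : A ⊆ C}. Closed sets containing A: {ν, ξ}, {κ, ν, ξ}, {λ, ν, ξ}, {μ, ν, ξ}, {κ, λ, ν, ξ}, {κ, μ, ν, ξ}, {λ, μ, ν, ξ}, {κ, λ, μ, ν, ξ}.
Intersecting these: cl(A) = {ν, ξ}.
∂A = cl(A) ∖ int(A) = {ν, ξ} ∖ {ν} = {ξ}.
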